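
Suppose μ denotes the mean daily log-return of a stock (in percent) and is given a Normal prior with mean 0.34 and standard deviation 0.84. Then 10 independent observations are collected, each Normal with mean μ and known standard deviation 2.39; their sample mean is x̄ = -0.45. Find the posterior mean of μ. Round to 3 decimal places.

Posterior mean ≈ -0.097

With known σ, the Normal prior is conjugate. Weight on the data is w = (n/σ²)/(n/σ² + 1/τ₀²) = 1.75067/(1.75067+1.41723) = 0.55263.
Posterior mean = w·x̄ + (1−w)·μ₀ = 0.55263·-0.45 + 0.44737·0.34 = -0.097.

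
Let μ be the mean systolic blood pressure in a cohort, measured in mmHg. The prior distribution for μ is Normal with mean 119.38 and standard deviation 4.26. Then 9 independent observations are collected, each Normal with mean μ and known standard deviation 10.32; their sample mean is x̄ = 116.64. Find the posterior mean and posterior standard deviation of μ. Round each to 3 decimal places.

Prior precision 1/τ₀² = 1/4.26² = 0.0551037; data precision n/σ² = 9/10.32² = 0.0845051.
Posterior precision = 0.0551037 + 0.0845051 = 0.139609, giving posterior SD = 1/√0.139609 = 2.676.
Posterior mean = (0.0551037·119.38 + 0.0845051·116.64) / 0.139609 = 117.721.

Posterior mean ≈ 117.721; posterior SD ≈ 2.676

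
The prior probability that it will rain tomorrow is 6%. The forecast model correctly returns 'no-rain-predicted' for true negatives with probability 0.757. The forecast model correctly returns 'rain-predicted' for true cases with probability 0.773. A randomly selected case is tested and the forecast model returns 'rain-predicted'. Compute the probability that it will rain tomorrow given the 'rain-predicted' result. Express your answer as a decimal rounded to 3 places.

P(H | E) ≈ 0.169

Let H be the event that it will rain tomorrow. P(H) = 0.06, so P(¬H) = 0.94. With E the 'rain-predicted' result, P(E|H) = 0.773 and P(E|¬H) = 0.243.
P(E) = 0.773·0.06 + 0.243·0.94 = 0.046380 + 0.22842 = 0.27480.
By Bayes' theorem, P(H|E) = 0.046380 / 0.27480 = 0.169.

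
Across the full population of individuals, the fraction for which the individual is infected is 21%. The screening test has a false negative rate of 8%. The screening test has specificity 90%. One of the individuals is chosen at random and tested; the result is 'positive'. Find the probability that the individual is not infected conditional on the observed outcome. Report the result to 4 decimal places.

P(¬H | E) ≈ 0.2902

Write H for 'the individual is infected'. Prior odds H:¬H = 0.21/0.79 = 0.26582. For the 'positive' outcome, the likelihood ratio is 0.92/0.1 = 9.2000.
Posterior odds = 0.26582 × 9.2000 = 2.4456, so P(H|E) = 2.4456/(1+2.4456) = 0.7098. Then P(¬H|E) = 1 − 0.7098 = 0.2902.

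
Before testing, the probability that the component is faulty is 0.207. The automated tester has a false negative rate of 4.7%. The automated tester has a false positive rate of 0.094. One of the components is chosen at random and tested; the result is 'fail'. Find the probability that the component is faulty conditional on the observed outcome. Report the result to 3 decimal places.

P(H | E) ≈ 0.726

Let H be the event that the component is faulty. P(H) = 0.207, so P(¬H) = 0.793. With E the 'fail' result, P(E|H) = 0.953 and P(E|¬H) = 0.094.
P(E) = 0.953·0.207 + 0.094·0.793 = 0.19727 + 0.074542 = 0.27181.
By Bayes' theorem, P(H|E) = 0.19727 / 0.27181 = 0.726.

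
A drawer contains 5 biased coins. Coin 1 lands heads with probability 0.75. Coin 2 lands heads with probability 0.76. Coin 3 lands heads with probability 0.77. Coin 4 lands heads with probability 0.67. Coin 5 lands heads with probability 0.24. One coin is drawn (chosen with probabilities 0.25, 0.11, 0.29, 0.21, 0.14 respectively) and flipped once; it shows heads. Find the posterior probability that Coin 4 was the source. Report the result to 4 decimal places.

Posterior probability ≈ 0.2104

P(heads|C1) = 0.75; P(heads|C2) = 0.76; P(heads|C3) = 0.77; P(heads|C4) = 0.67; P(heads|C5) = 0.24.
Prior × likelihood for each source: 0.25·0.75=0.1875, 0.11·0.76=0.08360, 0.29·0.77=0.2233, 0.21·0.67=0.1407, 0.14·0.24=0.03360. Summing gives P(heads) = 0.66870.
P(Coin 4 | heads) = 0.1407 / 0.66870 = 0.2104.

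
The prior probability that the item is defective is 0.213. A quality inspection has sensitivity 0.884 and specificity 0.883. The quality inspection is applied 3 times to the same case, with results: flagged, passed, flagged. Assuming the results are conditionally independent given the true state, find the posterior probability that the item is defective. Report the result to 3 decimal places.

With H the event that the item is defective, the joint likelihood of the observed sequence is P(data|H) = 0.884·0.116·0.884 = 0.090649 and P(data|¬H) = 0.117·0.883·0.117 = 0.012087.
Bayes: P(H|data) = 0.213·0.090649 / (0.213·0.090649 + 0.787·0.012087) = 0.019308/0.028821 = 0.6699.

Posterior P(H) ≈ 0.670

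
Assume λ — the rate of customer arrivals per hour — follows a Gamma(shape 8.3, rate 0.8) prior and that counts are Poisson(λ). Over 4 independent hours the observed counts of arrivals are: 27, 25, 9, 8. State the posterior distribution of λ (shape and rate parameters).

Posterior: Gamma(shape=77.3, rate=4.8)

The Poisson likelihood adds the total count to the shape and the number of exposure periods to the rate. Here ∑xᵢ = 69 and n = 4, so shape 8.3→77.3 and rate 0.8→4.8.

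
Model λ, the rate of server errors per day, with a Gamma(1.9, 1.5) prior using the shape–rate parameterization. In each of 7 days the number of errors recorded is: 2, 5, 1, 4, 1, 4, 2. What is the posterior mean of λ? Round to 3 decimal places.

Posterior mean ≈ 2.459

The Poisson likelihood adds the total count to the shape and the number of exposure periods to the rate. Here ∑xᵢ = 19 and n = 7, so shape 1.9→20.9 and rate 1.5→8.5.
E[λ | data] = 20.9/8.5 = 2.459.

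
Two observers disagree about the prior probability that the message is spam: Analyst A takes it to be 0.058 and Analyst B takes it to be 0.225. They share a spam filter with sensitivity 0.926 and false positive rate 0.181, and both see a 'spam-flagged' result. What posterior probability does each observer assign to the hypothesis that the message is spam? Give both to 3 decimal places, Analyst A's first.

P('+'|H) = 0.926, P('+'|¬H) = 0.181.
Analyst A: numerator 0.926·0.058 = 0.053708; evidence = 0.053708+0.181·0.942 = 0.22421; posterior = 0.240.
Analyst B: numerator 0.926·0.225 = 0.20835; evidence = 0.20835+0.181·0.775 = 0.34863; posterior = 0.598.

Analyst A: 0.240; Analyst B: 0.598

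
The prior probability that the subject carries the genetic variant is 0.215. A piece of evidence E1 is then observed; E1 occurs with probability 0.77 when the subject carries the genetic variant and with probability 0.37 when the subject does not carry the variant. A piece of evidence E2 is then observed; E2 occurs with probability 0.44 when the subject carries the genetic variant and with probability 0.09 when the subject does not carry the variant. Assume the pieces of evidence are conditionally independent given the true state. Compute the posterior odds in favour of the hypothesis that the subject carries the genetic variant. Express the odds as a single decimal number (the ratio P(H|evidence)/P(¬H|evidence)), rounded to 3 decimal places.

Posterior odds ≈ 2.787

Prior odds = 0.215/(1−0.215) = 0.27389.
Likelihood ratio for E1 = 0.77/0.37 = 2.0811.
Likelihood ratio for E2 = 0.44/0.09 = 4.8889.
Posterior odds = prior odds × LR₁ × LR₂ = 2.7866.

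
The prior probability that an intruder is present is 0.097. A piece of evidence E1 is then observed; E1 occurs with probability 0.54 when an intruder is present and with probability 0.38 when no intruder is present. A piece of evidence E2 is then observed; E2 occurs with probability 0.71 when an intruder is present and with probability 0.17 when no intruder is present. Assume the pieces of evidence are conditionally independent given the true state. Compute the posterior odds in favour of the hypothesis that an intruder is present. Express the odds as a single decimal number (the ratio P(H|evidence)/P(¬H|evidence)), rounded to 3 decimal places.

Posterior odds ≈ 0.638

Prior odds = 0.097/(1−0.097) = 0.10742.
Likelihood ratio for E1 = 0.54/0.38 = 1.4211.
Likelihood ratio for E2 = 0.71/0.17 = 4.1765.
Posterior odds = prior odds × LR₁ × LR₂ = 0.63753.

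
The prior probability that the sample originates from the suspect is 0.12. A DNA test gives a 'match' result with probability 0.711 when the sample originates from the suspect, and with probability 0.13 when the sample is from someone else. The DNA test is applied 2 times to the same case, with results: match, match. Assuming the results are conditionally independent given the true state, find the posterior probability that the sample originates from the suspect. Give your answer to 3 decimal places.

With H the event that the sample originates from the suspect, the joint likelihood of the observed sequence is P(data|H) = 0.711·0.711 = 0.50552 and P(data|¬H) = 0.13·0.13 = 0.016900.
Bayes: P(H|data) = 0.12·0.50552 / (0.12·0.50552 + 0.88·0.016900) = 0.060663/0.075535 = 0.8031.

Posterior P(H) ≈ 0.803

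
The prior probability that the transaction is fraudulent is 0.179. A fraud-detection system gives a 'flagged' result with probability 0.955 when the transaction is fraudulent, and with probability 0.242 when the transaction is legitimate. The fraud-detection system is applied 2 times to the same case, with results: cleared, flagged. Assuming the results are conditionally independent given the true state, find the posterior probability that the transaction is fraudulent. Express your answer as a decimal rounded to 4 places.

Let H be the event that the transaction is fraudulent; start with P(H) = 0.179. P('flagged'|H) = 0.955, P('flagged'|¬H) = 0.242.
Update on result 1 ('cleared'): P(H) ← 0.045·0.1790 / (0.045·0.1790 + 0.758·0.8210) = 0.0080550/0.63037 = 0.0128.
Update on result 2 ('flagged'): P(H) ← 0.955·0.0128 / (0.955·0.0128 + 0.242·0.9872) = 0.012203/0.25111 = 0.0486.

Posterior P(H) ≈ 0.0486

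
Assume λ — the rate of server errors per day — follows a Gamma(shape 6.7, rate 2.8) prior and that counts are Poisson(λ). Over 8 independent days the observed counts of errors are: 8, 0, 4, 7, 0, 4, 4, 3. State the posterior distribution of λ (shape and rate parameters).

Total count ∑xᵢ = 30 over n = 8 days.
Gamma is conjugate to the Poisson likelihood: posterior is Gamma(shape = 6.7+30 = 36.7, rate = 2.8+8 = 10.8).

Posterior: Gamma(shape=36.7, rate=10.8)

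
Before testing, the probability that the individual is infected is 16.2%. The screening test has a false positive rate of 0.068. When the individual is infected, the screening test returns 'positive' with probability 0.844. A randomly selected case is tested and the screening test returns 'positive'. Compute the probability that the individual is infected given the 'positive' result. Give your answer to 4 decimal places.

Let H be the event that the individual is infected. P(H) = 0.162, so P(¬H) = 0.838. With E the 'positive' result, P(E|H) = 0.844 and P(E|¬H) = 0.068.
P(E) = 0.844·0.162 + 0.068·0.838 = 0.13673 + 0.056984 = 0.19371.
By Bayes' theorem, P(H|E) = 0.13673 / 0.19371 = 0.7058.

P(H | E) ≈ 0.7058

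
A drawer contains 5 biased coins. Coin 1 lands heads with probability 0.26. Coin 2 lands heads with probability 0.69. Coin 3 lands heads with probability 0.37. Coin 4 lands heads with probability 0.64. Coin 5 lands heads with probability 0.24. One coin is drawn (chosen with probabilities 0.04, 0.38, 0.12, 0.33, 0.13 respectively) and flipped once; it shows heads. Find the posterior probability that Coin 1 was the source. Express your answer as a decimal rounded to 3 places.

P(heads|C1) = 0.26; P(heads|C2) = 0.69; P(heads|C3) = 0.37; P(heads|C4) = 0.64; P(heads|C5) = 0.24.
Prior × likelihood for each source: 0.04·0.26=0.01040, 0.38·0.69=0.2622, 0.12·0.37=0.04440, 0.33·0.64=0.2112, 0.13·0.24=0.03120. Summing gives P(heads) = 0.55940.
P(Coin 1 | heads) = 0.01040 / 0.55940 = 0.019.

Posterior probability ≈ 0.019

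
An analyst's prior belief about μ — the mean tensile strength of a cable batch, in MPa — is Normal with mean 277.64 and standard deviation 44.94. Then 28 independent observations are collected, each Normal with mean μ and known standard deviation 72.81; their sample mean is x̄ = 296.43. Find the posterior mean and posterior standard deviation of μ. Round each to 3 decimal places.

Prior precision 1/τ₀² = 1/44.94² = 0.00049515; data precision n/σ² = 28/72.81² = 0.00528173.
Posterior precision = 0.00049515 + 0.00528173 = 0.00577687, giving posterior SD = 1/√0.00577687 = 13.157.
Posterior mean = (0.00049515·277.64 + 0.00528173·296.43) / 0.00577687 = 294.819.

Posterior mean ≈ 294.819; posterior SD ≈ 13.157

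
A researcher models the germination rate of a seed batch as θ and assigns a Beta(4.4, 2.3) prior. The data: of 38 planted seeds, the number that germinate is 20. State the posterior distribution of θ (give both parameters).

Posterior: Beta(24.4, 20.3)

Observing 20 successes and 18 failures updates Beta(4.4, 2.3) by adding the success and failure counts to the two shape parameters: α = 4.4+20 = 24.4, β = 2.3+18 = 20.3.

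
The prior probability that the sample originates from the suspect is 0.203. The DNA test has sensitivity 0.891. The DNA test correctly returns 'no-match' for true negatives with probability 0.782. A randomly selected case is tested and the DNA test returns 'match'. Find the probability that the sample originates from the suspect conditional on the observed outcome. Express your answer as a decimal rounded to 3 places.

P(H | E) ≈ 0.510

Write H for 'the sample originates from the suspect'. Prior odds H:¬H = 0.203/0.797 = 0.25471. For the 'match' outcome, the likelihood ratio is 0.891/0.218 = 4.0872.
Posterior odds = 0.25471 × 4.0872 = 1.0410, so P(H|E) = 1.0410/(1+1.0410) = 0.510.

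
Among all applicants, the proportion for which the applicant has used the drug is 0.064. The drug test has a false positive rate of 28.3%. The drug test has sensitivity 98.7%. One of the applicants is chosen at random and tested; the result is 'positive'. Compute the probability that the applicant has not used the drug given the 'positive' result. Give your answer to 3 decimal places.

Write H for 'the applicant has used the drug'. Prior odds H:¬H = 0.064/0.936 = 0.068376. For the 'positive' outcome, the likelihood ratio is 0.987/0.283 = 3.4876.
Posterior odds = 0.068376 × 3.4876 = 0.23847, so P(H|E) = 0.23847/(1+0.23847) = 0.193. Then P(¬H|E) = 1 − 0.193 = 0.807.

P(¬H | E) ≈ 0.807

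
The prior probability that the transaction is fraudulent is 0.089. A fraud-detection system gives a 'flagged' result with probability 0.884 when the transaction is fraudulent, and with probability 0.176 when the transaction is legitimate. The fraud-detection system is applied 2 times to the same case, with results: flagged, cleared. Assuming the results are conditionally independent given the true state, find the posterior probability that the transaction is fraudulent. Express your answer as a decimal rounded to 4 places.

With H the event that the transaction is fraudulent, the joint likelihood of the observed sequence is P(data|H) = 0.884·0.116 = 0.10254 and P(data|¬H) = 0.176·0.824 = 0.14502.
Bayes: P(H|data) = 0.089·0.10254 / (0.089·0.10254 + 0.911·0.14502) = 0.0091264/0.14124 = 0.0646.

Posterior P(H) ≈ 0.0646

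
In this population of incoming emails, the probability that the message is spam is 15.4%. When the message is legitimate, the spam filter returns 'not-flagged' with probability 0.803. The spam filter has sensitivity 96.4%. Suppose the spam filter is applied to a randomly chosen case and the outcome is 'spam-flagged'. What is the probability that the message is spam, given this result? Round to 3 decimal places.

Let H be the event that the message is spam. P(H) = 0.154, so P(¬H) = 0.846. With E the 'spam-flagged' result, P(E|H) = 0.964 and P(E|¬H) = 0.197.
P(E) = 0.964·0.154 + 0.197·0.846 = 0.14846 + 0.16666 = 0.31512.
By Bayes' theorem, P(H|E) = 0.14846 / 0.31512 = 0.471.

P(H | E) ≈ 0.471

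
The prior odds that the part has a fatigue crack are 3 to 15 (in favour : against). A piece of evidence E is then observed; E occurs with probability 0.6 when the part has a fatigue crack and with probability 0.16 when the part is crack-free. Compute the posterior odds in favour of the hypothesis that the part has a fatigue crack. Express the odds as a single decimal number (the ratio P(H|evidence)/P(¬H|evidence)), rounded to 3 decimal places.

Prior odds = 3/15 = 0.20000.
Likelihood ratio for E = 0.6/0.16 = 3.7500.
Posterior odds = prior odds × LR = 0.75000.

Posterior odds ≈ 0.750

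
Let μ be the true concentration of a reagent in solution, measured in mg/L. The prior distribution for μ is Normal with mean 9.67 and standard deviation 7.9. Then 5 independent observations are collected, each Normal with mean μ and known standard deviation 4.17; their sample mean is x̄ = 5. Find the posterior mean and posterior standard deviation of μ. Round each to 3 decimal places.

With known σ, the Normal prior is conjugate. Weight on the data is w = (n/σ²)/(n/σ² + 1/τ₀²) = 0.287540/(0.287540+0.0160231) = 0.94722.
Posterior mean = w·x̄ + (1−w)·μ₀ = 0.94722·5 + 0.052783·9.67 = 5.246. Posterior variance = 1/(0.287540+0.0160231) = 3.29421, so SD = 1.815.

Posterior mean ≈ 5.246; posterior SD ≈ 1.815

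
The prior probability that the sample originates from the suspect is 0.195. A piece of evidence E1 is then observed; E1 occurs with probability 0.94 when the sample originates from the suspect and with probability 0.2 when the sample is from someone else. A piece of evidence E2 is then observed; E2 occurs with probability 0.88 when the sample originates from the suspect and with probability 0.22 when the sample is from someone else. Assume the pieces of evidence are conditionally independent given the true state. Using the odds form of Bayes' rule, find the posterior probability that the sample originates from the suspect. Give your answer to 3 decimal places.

Prior odds = 0.195/(1−0.195) = 0.24224.
Likelihood ratio for E1 = 0.94/0.2 = 4.7000.
Likelihood ratio for E2 = 0.88/0.22 = 4.0000.
Posterior odds = prior odds × LR₁ × LR₂ = 4.5540.
Posterior probability = odds/(1+odds) = 4.5540/5.5540 = 0.820.

Posterior probability ≈ 0.820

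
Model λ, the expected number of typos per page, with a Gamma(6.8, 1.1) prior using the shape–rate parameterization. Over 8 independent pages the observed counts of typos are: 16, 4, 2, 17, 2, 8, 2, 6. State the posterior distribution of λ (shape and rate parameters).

Posterior: Gamma(shape=63.8, rate=9.1)

The Poisson likelihood adds the total count to the shape and the number of exposure periods to the rate. Here ∑xᵢ = 57 and n = 8, so shape 6.8→63.8 and rate 1.1→9.1.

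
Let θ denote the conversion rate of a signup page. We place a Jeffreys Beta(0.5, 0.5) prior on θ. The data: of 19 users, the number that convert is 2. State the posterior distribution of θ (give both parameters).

The binomial likelihood is conjugate to the Beta prior: with 2 successes and 17 failures, the posterior is Beta(0.5+2, 0.5+17) = Beta(2.5, 17.5).

Posterior: Beta(2.5, 17.5)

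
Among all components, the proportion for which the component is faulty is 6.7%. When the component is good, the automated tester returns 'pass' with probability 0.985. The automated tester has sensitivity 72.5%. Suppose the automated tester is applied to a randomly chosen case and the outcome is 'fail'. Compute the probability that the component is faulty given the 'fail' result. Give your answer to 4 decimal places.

P(H | E) ≈ 0.7763

Write H for 'the component is faulty'. Prior odds H:¬H = 0.067/0.933 = 0.071811. For the 'fail' outcome, the likelihood ratio is 0.725/0.015 = 48.333.
Posterior odds = 0.071811 × 48.333 = 3.4709, so P(H|E) = 3.4709/(1+3.4709) = 0.7763.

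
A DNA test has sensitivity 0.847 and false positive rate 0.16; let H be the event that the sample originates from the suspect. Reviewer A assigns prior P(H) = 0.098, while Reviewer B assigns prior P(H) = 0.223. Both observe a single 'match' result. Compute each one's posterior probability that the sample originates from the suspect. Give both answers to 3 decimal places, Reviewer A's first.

The likelihood ratio for a 'match' result is 0.847/0.16 = 5.2938.
Reviewer A: prior odds 0.098/0.902 = 0.10865; posterior odds 0.57515; posterior probability 0.365.
Reviewer B: prior odds 0.223/0.777 = 0.28700; posterior odds 1.5193; posterior probability 0.603.

Reviewer A: 0.365; Reviewer B: 0.603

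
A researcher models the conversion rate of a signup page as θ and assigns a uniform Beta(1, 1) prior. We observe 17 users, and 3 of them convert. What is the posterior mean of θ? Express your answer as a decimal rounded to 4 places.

Observing 3 successes and 14 failures updates Beta(1, 1) by adding the success and failure counts to the two shape parameters: α = 1+3 = 4, β = 1+14 = 15.
Posterior mean = α/(α+β) = 4/19 = 0.2105.

Posterior mean ≈ 0.2105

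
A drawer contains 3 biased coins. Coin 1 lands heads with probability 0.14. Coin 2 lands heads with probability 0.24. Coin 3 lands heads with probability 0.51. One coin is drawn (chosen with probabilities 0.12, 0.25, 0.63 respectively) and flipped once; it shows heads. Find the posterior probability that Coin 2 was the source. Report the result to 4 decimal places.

Posterior probability ≈ 0.1507

Tabulate prior·likelihood by source: [1] prior 0.12, lik 0.14, product 0.01680; [2] prior 0.25, lik 0.24, product 0.06000; [3] prior 0.63, lik 0.51, product 0.3213.
Normalizing constant = 0.39810; the posterior for Coin 2 is its product over the sum, 0.06000/0.39810 = 0.1507.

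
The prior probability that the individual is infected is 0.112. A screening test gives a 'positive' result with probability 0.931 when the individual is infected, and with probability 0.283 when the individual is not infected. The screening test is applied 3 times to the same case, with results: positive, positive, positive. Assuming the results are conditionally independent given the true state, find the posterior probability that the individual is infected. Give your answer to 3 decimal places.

Let H be the event that the individual is infected; start with P(H) = 0.112. P('positive'|H) = 0.931, P('positive'|¬H) = 0.283.
Update on result 1 ('positive'): P(H) ← 0.931·0.1120 / (0.931·0.1120 + 0.283·0.8880) = 0.10427/0.35558 = 0.2932.
Update on result 2 ('positive'): P(H) ← 0.931·0.2932 / (0.931·0.2932 + 0.283·0.7068) = 0.27301/0.47302 = 0.5772.
Update on result 3 ('positive'): P(H) ← 0.931·0.5772 / (0.931·0.5772 + 0.283·0.4228) = 0.53734/0.65700 = 0.8179.

Posterior P(H) ≈ 0.818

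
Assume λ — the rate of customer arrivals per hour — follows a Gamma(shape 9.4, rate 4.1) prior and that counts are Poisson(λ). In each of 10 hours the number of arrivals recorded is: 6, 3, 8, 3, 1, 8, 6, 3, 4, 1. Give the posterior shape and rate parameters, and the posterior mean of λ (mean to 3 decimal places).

The Poisson likelihood adds the total count to the shape and the number of exposure periods to the rate. Here ∑xᵢ = 43 and n = 10, so shape 9.4→52.4 and rate 4.1→14.1.
Posterior mean = shape/rate = 52.4/14.1 = 3.716.

Posterior: Gamma(shape=52.4, rate=14.1); mean ≈ 3.716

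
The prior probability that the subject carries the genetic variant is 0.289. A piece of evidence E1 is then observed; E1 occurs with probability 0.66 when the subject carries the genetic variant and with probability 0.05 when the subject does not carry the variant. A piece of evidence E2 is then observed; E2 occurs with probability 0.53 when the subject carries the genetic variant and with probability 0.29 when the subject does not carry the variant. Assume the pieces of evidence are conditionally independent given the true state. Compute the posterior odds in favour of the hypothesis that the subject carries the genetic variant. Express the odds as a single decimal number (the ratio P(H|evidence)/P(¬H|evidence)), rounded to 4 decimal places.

Prior odds = 0.289/(1−0.289) = 0.40647. In log-odds, ln(0.40647) = -0.90025.
Add log likelihood ratios: ln(13.200) + ln(1.8276) = 3.1832.
Posterior log-odds = 2.2830, so posterior odds = exp(2.2830) = 9.8057.

Posterior odds ≈ 9.8057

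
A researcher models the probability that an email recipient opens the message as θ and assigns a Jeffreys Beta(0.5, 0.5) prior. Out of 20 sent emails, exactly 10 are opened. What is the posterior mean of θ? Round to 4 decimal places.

The binomial likelihood is conjugate to the Beta prior: with 10 successes and 10 failures, the posterior is Beta(0.5+10, 0.5+10) = Beta(10.5, 10.5).
Posterior mean = α/(α+β) = 10.5/21 = 0.5000.

Posterior mean ≈ 0.5000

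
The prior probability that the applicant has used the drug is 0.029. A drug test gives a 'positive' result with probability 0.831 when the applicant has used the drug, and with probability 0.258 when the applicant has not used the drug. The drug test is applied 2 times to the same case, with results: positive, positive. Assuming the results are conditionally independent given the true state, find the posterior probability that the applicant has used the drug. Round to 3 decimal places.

Posterior P(H) ≈ 0.237

Let H be the event that the applicant has used the drug; start with P(H) = 0.029. P('positive'|H) = 0.831, P('positive'|¬H) = 0.258.
Update on result 1 ('positive'): P(H) ← 0.831·0.0290 / (0.831·0.0290 + 0.258·0.9710) = 0.024099/0.27462 = 0.0878.
Update on result 2 ('positive'): P(H) ← 0.831·0.0878 / (0.831·0.0878 + 0.258·0.9122) = 0.072924/0.30828 = 0.2365.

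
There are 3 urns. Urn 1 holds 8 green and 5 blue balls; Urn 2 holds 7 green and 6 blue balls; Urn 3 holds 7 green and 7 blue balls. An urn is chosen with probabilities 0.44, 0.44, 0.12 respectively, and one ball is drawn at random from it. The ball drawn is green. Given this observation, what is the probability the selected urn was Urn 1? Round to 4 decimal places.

P(green|Urn 1) = 0.6154; P(green|Urn 2) = 0.5385; P(green|Urn 3) = 0.5.
Prior × likelihood for each source: 0.44·0.6154=0.2708, 0.44·0.5385=0.2369, 0.12·0.5=0.06000. Summing gives P(green) = 0.56769.
P(Urn 1 | green) = 0.2708 / 0.56769 = 0.4770.

Posterior probability ≈ 0.4770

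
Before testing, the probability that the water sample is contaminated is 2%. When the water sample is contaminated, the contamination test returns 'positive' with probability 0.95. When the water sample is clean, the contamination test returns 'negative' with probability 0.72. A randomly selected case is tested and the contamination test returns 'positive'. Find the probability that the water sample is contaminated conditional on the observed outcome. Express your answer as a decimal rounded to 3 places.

Let H be the event that the water sample is contaminated. P(H) = 0.02, so P(¬H) = 0.98. With E the 'positive' result, P(E|H) = 0.95 and P(E|¬H) = 0.28.
P(E) = 0.95·0.02 + 0.28·0.98 = 0.019000 + 0.27440 = 0.29340.
By Bayes' theorem, P(H|E) = 0.019000 / 0.29340 = 0.065.

P(H | E) ≈ 0.065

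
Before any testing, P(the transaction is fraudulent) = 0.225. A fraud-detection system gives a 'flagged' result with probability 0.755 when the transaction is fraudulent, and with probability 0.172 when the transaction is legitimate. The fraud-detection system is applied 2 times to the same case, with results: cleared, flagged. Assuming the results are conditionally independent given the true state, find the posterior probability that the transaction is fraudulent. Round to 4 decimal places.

Posterior P(H) ≈ 0.2738

Let H be the event that the transaction is fraudulent; start with P(H) = 0.225. P('flagged'|H) = 0.755, P('flagged'|¬H) = 0.172.
Update on result 1 ('cleared'): P(H) ← 0.245·0.2250 / (0.245·0.2250 + 0.828·0.7750) = 0.055125/0.69682 = 0.0791.
Update on result 2 ('flagged'): P(H) ← 0.755·0.0791 / (0.755·0.0791 + 0.172·0.9209) = 0.059727/0.21812 = 0.2738.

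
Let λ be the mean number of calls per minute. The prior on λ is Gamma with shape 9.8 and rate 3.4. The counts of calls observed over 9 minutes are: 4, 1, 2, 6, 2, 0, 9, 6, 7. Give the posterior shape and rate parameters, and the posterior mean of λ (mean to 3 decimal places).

The Poisson likelihood adds the total count to the shape and the number of exposure periods to the rate. Here ∑xᵢ = 37 and n = 9, so shape 9.8→46.8 and rate 3.4→12.4.
E[λ | data] = 46.8/12.4 = 3.774.

Posterior: Gamma(shape=46.8, rate=12.4); mean ≈ 3.774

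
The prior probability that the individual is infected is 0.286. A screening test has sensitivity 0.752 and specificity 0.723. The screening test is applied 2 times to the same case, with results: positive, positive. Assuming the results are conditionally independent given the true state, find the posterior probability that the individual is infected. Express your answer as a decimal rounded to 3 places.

Posterior P(H) ≈ 0.747

Let H be the event that the individual is infected; start with P(H) = 0.286. P('positive'|H) = 0.752, P('positive'|¬H) = 0.277.
Update on result 1 ('positive'): P(H) ← 0.752·0.2860 / (0.752·0.2860 + 0.277·0.7140) = 0.21507/0.41285 = 0.5209.
Update on result 2 ('positive'): P(H) ← 0.752·0.5209 / (0.752·0.5209 + 0.277·0.4791) = 0.39175/0.52445 = 0.7470.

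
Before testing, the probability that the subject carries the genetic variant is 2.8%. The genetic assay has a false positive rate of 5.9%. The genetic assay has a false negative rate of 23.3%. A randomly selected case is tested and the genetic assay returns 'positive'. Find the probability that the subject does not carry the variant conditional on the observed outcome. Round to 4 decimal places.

Write H for 'the subject carries the genetic variant'. Prior odds H:¬H = 0.028/0.972 = 0.028807. For the 'positive' outcome, the likelihood ratio is 0.767/0.059 = 13.000.
Posterior odds = 0.028807 × 13.000 = 0.37449, so P(H|E) = 0.37449/(1+0.37449) = 0.2725. Then P(¬H|E) = 1 − 0.2725 = 0.7275.

P(¬H | E) ≈ 0.7275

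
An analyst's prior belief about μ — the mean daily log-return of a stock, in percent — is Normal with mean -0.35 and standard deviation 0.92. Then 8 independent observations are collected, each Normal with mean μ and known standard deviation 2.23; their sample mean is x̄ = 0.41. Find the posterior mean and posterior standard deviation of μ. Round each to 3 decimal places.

Posterior mean ≈ 0.088; posterior SD ≈ 0.599

Prior precision 1/τ₀² = 1/0.92² = 1.18147; data precision n/σ² = 8/2.23² = 1.60872.
Posterior precision = 1.18147 + 1.60872 = 2.79019, giving posterior SD = 1/√2.79019 = 0.599.
Posterior mean = (1.18147·-0.35 + 1.60872·0.41) / 2.79019 = 0.088.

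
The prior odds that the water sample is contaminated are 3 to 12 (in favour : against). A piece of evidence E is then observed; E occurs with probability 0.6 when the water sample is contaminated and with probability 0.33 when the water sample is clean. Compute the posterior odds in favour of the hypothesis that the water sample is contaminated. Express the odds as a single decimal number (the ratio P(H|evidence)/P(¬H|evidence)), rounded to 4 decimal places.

Prior odds = 3/12 = 0.25000.
Likelihood ratio for E = 0.6/0.33 = 1.8182.
Posterior odds = prior odds × LR = 0.45455.

Posterior odds ≈ 0.4545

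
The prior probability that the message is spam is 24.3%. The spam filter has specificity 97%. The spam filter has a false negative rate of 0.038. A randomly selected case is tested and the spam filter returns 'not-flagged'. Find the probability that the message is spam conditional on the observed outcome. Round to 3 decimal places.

P(H | E) ≈ 0.012

Let H be the event that the message is spam. P(H) = 0.243, so P(¬H) = 0.757. With E the 'not-flagged' result, P(E|H) = 0.038 and P(E|¬H) = 0.97.
P(E) = 0.038·0.243 + 0.97·0.757 = 0.0092340 + 0.73429 = 0.74352.
By Bayes' theorem, P(H|E) = 0.0092340 / 0.74352 = 0.012.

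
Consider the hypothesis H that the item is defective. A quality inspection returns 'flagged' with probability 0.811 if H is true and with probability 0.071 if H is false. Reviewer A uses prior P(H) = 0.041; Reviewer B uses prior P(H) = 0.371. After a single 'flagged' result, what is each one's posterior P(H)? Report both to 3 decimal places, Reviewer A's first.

The likelihood ratio for a 'flagged' result is 0.811/0.071 = 11.423.
Reviewer A: prior odds 0.041/0.959 = 0.042753; posterior odds 0.48835; posterior probability 0.328.
Reviewer B: prior odds 0.371/0.629 = 0.58983; posterior odds 6.7373; posterior probability 0.871.

Reviewer A: 0.328; Reviewer B: 0.871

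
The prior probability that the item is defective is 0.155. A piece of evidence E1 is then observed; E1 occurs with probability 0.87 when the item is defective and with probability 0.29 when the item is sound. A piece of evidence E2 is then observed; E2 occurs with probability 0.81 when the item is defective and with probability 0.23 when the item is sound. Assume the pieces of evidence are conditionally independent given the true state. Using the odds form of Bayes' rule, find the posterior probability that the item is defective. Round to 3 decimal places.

Posterior probability ≈ 0.660

Prior odds = 0.155/(1−0.155) = 0.18343.
Likelihood ratio for E1 = 0.87/0.29 = 3.0000.
Likelihood ratio for E2 = 0.81/0.23 = 3.5217.
Posterior odds = prior odds × LR₁ × LR₂ = 1.9380.
Posterior probability = odds/(1+odds) = 1.9380/2.9380 = 0.660.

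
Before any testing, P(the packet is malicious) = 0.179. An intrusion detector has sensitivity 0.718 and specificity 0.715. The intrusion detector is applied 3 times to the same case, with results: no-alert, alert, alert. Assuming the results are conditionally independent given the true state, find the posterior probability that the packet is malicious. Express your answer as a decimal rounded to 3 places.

Posterior P(H) ≈ 0.353

With H the event that the packet is malicious, the joint likelihood of the observed sequence is P(data|H) = 0.282·0.718·0.718 = 0.14538 and P(data|¬H) = 0.715·0.285·0.285 = 0.058076.
Bayes: P(H|data) = 0.179·0.14538 / (0.179·0.14538 + 0.821·0.058076) = 0.026023/0.073703 = 0.3531.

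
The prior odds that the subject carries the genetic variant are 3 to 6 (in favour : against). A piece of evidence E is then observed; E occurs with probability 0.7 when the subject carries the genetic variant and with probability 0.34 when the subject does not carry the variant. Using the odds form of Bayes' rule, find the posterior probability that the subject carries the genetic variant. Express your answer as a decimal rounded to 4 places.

Posterior probability ≈ 0.5072

Prior odds = 3/6 = 0.50000.
Likelihood ratio for E = 0.7/0.34 = 2.0588.
Posterior odds = prior odds × LR = 1.0294.
Posterior probability = odds/(1+odds) = 1.0294/2.0294 = 0.5072.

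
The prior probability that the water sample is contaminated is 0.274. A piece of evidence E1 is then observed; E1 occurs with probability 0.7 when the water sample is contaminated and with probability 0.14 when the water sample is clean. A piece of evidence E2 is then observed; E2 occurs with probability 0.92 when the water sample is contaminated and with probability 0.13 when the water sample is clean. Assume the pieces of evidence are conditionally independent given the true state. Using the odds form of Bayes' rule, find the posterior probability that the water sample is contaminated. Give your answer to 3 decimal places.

Prior odds = 0.274/(1−0.274) = 0.37741. In log-odds, ln(0.37741) = -0.97442.
Add log likelihood ratios: ln(5.0000) + ln(7.0769) = 3.5663.
Posterior log-odds = 2.5919, so posterior odds = exp(2.5919) = 13.355. Converting, P(H|E) = 13.355/14.355 = 0.930.

Posterior probability ≈ 0.930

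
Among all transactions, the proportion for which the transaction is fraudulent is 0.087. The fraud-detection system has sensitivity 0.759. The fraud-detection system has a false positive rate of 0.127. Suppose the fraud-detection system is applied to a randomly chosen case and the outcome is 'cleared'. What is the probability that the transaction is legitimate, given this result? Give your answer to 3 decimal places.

Write H for 'the transaction is fraudulent'. Prior odds H:¬H = 0.087/0.913 = 0.095290. For the 'cleared' outcome, the likelihood ratio is 0.241/0.873 = 0.27606.
Posterior odds = 0.095290 × 0.27606 = 0.026306, so P(H|E) = 0.026306/(1+0.026306) = 0.026. Then P(¬H|E) = 1 − 0.026 = 0.974.

P(¬H | E) ≈ 0.974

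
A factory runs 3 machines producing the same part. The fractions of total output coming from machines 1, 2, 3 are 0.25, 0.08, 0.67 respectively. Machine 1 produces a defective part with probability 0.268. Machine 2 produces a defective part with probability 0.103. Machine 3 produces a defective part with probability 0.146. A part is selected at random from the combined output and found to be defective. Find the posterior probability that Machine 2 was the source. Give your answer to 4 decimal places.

Posterior probability ≈ 0.0476

Tabulate prior·likelihood by source: [1] prior 0.25, lik 0.268, product 0.06700; [2] prior 0.08, lik 0.103, product 0.008240; [3] prior 0.67, lik 0.146, product 0.09782.
Normalizing constant = 0.17306; the posterior for Machine 2 is its product over the sum, 0.008240/0.17306 = 0.0476.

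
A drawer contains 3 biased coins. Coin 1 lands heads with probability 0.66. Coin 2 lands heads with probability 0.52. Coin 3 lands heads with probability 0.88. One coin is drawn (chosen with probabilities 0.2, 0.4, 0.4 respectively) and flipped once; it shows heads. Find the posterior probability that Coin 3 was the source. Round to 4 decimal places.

P(heads|C1) = 0.66; P(heads|C2) = 0.52; P(heads|C3) = 0.88.
Prior × likelihood for each source: 0.2·0.66=0.1320, 0.4·0.52=0.2080, 0.4·0.88=0.3520. Summing gives P(heads) = 0.69200.
P(Coin 3 | heads) = 0.3520 / 0.69200 = 0.5087.

Posterior probability ≈ 0.5087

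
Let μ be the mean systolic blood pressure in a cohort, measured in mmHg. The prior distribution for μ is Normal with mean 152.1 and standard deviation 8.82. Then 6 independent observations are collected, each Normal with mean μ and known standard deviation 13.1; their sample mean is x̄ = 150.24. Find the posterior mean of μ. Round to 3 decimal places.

Posterior mean ≈ 150.740

With known σ, the Normal prior is conjugate. Weight on the data is w = (n/σ²)/(n/σ² + 1/τ₀²) = 0.0349630/(0.0349630+0.0128547) = 0.73117.
Posterior mean = w·x̄ + (1−w)·μ₀ = 0.73117·150.24 + 0.26883·152.1 = 150.740.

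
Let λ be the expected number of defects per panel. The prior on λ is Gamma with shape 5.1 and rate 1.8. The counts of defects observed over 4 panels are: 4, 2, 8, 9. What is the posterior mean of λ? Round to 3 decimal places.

The Poisson likelihood adds the total count to the shape and the number of exposure periods to the rate. Here ∑xᵢ = 23 and n = 4, so shape 5.1→28.1 and rate 1.8→5.8.
E[λ | data] = 28.1/5.8 = 4.845.

Posterior mean ≈ 4.845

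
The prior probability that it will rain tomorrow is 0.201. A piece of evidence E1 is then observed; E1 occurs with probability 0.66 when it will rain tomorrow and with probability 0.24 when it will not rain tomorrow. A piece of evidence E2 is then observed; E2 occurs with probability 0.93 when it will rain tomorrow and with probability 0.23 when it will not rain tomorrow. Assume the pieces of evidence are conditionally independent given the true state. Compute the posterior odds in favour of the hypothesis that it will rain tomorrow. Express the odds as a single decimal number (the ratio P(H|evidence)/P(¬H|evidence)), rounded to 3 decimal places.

Posterior odds ≈ 2.797

Prior odds = 0.201/(1−0.201) = 0.25156.
Likelihood ratio for E1 = 0.66/0.24 = 2.7500.
Likelihood ratio for E2 = 0.93/0.23 = 4.0435.
Posterior odds = prior odds × LR₁ × LR₂ = 2.7973.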